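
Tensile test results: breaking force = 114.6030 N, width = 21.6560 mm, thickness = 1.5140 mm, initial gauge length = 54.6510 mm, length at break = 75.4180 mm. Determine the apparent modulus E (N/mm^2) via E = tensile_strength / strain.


TS = F / (w * t) = 114.6030 / (21.6560 * 1.5140) = 3.4954 N/mm^2
strain = (Lf - L0) / L0 = (75.4180 - 54.6510) / 54.6510 = 0.3800
E = TS / strain = 3.4954 / 0.3800 = 9.1985 N/mm^2


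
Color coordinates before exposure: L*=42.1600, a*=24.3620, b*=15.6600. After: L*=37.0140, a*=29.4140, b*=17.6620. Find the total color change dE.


dL = -5.1460, da = 5.0520, db = 2.0020
dE = sqrt((-5.1460)^2 + 5.0520^2 + 2.0020^2) = 7.4841


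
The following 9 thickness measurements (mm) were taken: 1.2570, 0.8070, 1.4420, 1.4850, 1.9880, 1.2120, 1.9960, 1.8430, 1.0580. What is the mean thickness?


Formula: Average = sum / n
Substituting: Average = 13.0880 / 9
Result: 1.4542 mm


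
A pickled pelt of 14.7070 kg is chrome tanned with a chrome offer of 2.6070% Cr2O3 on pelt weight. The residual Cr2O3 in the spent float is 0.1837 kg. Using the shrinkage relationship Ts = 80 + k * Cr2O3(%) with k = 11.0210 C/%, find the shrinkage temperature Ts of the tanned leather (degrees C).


Offered = pelt * offer_pct / 100 = 14.7070 * 2.6070 / 100 = 0.3834 kg
Uptake = offered - residual = 0.3834 - 0.1837 = 0.1997 kg
Cr2O3% on pelt = uptake / pelt * 100 = 0.1997 / 14.7070 * 100 = 1.3579 %
Ts = 80 + k * Cr2O3% = 80 + 11.0210 * 1.3579 = 94.9658 C


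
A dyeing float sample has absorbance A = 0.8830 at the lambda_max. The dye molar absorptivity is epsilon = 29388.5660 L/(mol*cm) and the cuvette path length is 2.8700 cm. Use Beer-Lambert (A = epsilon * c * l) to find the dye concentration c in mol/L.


Formula: c = A / (epsilon * l)
Substituting: c = 0.8830 / (29388.5660 * 2.8700)
Result: 1.0469e-05 mol/L


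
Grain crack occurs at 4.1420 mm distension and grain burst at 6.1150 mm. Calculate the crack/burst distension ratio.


Formula: Ratio = crack / burst
Substituting: Ratio = 4.1420 / 6.1150
Result: 0.6774


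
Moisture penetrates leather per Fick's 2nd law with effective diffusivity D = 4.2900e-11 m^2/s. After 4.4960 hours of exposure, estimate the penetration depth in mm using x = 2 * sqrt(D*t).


t = 4.4960 hr * 3600 = 16185.6000 s
D * t = 4.2900e-11 * 16185.6000 = 6.9436e-07
x = 2 * sqrt(D*t) = 2 * sqrt(6.9436e-07) = 0.00166657 m = 1.6666 mm


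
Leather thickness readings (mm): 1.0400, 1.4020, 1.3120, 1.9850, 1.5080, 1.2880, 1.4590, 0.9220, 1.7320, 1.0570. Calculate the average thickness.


Formula: Average = sum / n
Substituting: Average = 13.7050 / 10
Result: 1.3705 mm


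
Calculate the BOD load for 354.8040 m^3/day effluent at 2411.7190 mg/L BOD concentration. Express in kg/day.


Formula: BOD_load = volume * conc / 1000
Substituting: BOD_load = 354.8040 * 2411.7190 / 1000
Result: 855.6875 kg/day


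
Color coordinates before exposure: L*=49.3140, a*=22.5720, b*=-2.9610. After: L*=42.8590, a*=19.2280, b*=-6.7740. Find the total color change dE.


dL = -6.4550, da = -3.3440, db = -3.8130
dE = sqrt((-6.4550)^2 + (-3.3440)^2 + (-3.8130)^2) = 8.2090


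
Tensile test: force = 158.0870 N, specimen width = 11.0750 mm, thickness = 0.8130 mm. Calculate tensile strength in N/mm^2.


Formula: TS = force / (width * thickness)
Substituting: TS = 158.0870 / (11.0750 * 0.8130)
Result: 17.5575 N/mm^2


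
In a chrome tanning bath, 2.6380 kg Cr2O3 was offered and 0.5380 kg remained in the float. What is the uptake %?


Formula: Uptake = (offered - residual) / offered * 100
Substituting: Uptake = (2.6380 - 0.5380) / 2.6380 * 100
Result: 79.6058 %


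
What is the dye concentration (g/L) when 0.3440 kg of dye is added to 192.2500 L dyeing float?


Formula: Conc = dye_mass(kg) / volume(L) * 1000
Substituting: Conc = 0.3440 / 192.2500 * 1000
Result: 1.7893 g/L


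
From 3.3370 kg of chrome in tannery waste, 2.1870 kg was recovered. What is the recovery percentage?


Formula: Recovery = recovered / input * 100
Substituting: Recovery = 2.1870 / 3.3370 * 100
Result: 65.5379 %


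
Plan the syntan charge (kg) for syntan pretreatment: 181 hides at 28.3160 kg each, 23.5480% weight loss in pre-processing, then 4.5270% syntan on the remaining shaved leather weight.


Total_raw = N * avg_wt = 181 * 28.3160 = 5125.1960 kg
Substrate = Total_raw * (1 - loss/100) = 5125.1960 * (1 - 23.5480/100) = 3918.3148 kg
Syntan = Substrate * pct / 100 = 3918.3148 * 4.5270 / 100 = 177.3821 kg


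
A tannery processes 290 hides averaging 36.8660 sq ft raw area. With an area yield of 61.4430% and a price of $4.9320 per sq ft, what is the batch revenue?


Raw_total = N * avg_area = 290 * 36.8660 = 10691.1400 sq ft
Finished = Raw_total * yield / 100 = 10691.1400 * 61.4430 / 100 = 6568.9572 sq ft
Value = Finished * price = 6568.9572 * 4.9320 = 32398.0967 $


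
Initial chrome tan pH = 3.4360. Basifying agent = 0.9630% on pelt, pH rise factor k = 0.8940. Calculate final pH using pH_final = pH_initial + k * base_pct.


Formula: pH_final = pH_initial + k * base_pct
Substituting: pH_final = 3.4360 + 0.8940 * 0.9630
Result: 4.2969


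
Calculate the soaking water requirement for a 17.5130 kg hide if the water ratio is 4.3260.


Formula: Water = hide_weight * ratio
Substituting: Water = 17.5130 * 4.3260
Result: 75.7612 kg


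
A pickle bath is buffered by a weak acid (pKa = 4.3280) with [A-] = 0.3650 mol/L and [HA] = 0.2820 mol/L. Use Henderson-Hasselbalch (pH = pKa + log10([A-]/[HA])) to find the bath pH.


ratio = [A-] / [HA] = 0.3650 / 0.2820 = 1.2943
log10(ratio) = 0.1120
pH = pKa + log10(ratio) = 4.3280 + 0.1120 = 4.4400


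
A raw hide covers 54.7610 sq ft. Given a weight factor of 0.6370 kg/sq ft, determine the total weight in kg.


Formula: Weight = area * weight_per_sqft
Substituting: Weight = 54.7610 * 0.6370
Result: 34.8828 kg


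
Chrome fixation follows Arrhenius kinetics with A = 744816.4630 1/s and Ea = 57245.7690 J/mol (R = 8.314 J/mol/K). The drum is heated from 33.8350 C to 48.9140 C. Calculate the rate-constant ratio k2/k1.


T1 = 33.8350 + 273.15 = 306.9850 K; T2 = 48.9140 + 273.15 = 322.0640 K
k1 = A * exp(-Ea/(R*T1)) = 744816.4630 * exp(-57245.7690/(8.314*306.9850)) = 1.3524e-04 1/s
k2 = A * exp(-Ea/(R*T2)) = 744816.4630 * exp(-57245.7690/(8.314*322.0640)) = 3.8653e-04 1/s
k2/k1 = 3.8653e-04 / 1.3524e-04 = 2.8580


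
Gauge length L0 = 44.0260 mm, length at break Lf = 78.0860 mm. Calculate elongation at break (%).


Formula: Elongation = (Lf - L0) / L0 * 100
Substituting: Elongation = (78.0860 - 44.0260) / 44.0260 * 100
Result: 77.3634 %


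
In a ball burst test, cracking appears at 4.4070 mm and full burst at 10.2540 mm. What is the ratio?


Formula: Ratio = crack / burst
Substituting: Ratio = 4.4070 / 10.2540
Result: 0.4298


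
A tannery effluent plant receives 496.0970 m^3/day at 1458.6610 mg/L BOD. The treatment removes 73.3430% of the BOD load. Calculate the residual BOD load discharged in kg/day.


Load_in = volume * conc / 1000 = 496.0970 * 1458.6610 / 1000 = 723.6373 kg/day
Removed = Load_in * eff / 100 = 723.6373 * 73.3430 / 100 = 530.7373 kg/day
Load_out = Load_in - Removed = 723.6373 - 530.7373 = 192.9000 kg/day


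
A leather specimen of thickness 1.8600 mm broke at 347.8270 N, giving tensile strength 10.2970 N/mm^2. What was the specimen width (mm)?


Formula: w = F / (TS * t)
Substituting: w = 347.8270 / (10.2970 * 1.8600)
Result: 18.1610 mm


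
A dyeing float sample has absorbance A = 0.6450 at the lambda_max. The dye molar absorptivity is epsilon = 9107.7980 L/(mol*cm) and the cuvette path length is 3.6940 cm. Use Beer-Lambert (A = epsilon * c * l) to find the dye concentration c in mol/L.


Formula: c = A / (epsilon * l)
Substituting: c = 0.6450 / (9107.7980 * 3.6940)
Result: 1.9171e-05 mol/L


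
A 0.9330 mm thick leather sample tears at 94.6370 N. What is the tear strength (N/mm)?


Formula: Tear strength = force / thickness
Substituting: Tear strength = 94.6370 / 0.9330
Result: 101.4330 N/mm


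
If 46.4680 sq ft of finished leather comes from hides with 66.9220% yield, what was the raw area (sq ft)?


Formula: raw = finished * 100 / yield
Substituting: raw = 46.4680 * 100 / 66.9220
Result: 69.4361 sq ft


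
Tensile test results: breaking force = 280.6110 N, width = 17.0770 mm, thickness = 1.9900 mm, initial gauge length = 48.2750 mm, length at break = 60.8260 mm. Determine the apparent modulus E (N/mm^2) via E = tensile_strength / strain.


TS = F / (w * t) = 280.6110 / (17.0770 * 1.9900) = 8.2573 N/mm^2
strain = (Lf - L0) / L0 = (60.8260 - 48.2750) / 48.2750 = 0.2600
E = TS / strain = 8.2573 / 0.2600 = 31.7603 N/mm^2


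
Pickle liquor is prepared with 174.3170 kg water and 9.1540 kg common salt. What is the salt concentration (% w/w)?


Formula: Conc = salt / (water + salt) * 100
Substituting: Conc = 9.1540 / (174.3170 + 9.1540) * 100
Result: 4.9893 %


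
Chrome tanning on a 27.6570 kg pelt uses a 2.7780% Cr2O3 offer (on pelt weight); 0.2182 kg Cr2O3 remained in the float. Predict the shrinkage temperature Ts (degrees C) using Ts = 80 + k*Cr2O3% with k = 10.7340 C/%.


Offered = pelt * offer_pct / 100 = 27.6570 * 2.7780 / 100 = 0.7683 kg
Uptake = offered - residual = 0.7683 - 0.2182 = 0.5501 kg
Cr2O3% on pelt = uptake / pelt * 100 = 0.5501 / 27.6570 * 100 = 1.9890 %
Ts = 80 + k * Cr2O3% = 80 + 10.7340 * 1.9890 = 101.3505 C


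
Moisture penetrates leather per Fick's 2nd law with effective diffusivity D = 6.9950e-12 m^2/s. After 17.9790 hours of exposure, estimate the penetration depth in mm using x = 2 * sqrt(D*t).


t = 17.9790 hr * 3600 = 64724.4000 s
D * t = 6.9950e-12 * 64724.4000 = 4.5275e-07
x = 2 * sqrt(D*t) = 2 * sqrt(4.5275e-07) = 0.00134573 m = 1.3457 mm


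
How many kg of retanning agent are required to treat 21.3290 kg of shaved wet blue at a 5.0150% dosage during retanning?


Formula: Retan = substrate * pct / 100
Substituting: Retan = 21.3290 * 5.0150 / 100
Result: 1.0696 kg


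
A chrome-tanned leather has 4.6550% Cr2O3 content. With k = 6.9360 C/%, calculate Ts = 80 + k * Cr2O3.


Formula: Ts = 80 + k * Cr2O3
Substituting: Ts = 80 + 6.9360 * 4.6550
Result: 112.2871 C


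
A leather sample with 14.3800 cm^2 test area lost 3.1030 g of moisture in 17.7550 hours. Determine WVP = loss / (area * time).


Formula: WVP = loss / (area * time)
Substituting: WVP = 3.1030 / (14.3800 * 17.7550)
Result: 0.0121535 g/(cm^2*hr)


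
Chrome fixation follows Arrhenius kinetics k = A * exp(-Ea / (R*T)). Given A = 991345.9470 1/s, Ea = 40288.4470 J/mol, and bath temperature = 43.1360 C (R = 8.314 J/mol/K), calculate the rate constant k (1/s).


T_K = T_C + 273.15 = 43.1360 + 273.15 = 316.2860 K
exponent = -Ea / (R * T_K) = -40288.4470 / (8.314 * 316.2860) = -15.3211
k = A * exp(exponent) = 991345.9470 * exp(-15.3211) = 0.2200 1/s


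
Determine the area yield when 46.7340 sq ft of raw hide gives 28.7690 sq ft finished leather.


Formula: Yield = finished / raw * 100
Substituting: Yield = 28.7690 / 46.7340 * 100
Result: 61.5590 %


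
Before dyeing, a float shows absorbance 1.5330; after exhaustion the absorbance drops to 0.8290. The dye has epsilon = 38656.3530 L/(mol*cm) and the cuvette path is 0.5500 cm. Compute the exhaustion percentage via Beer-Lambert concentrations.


c_initial = A_i / (epsilon * l) = 1.5330 / (38656.3530 * 0.5500) = 7.2104e-05 mol/L
c_final = A_f / (epsilon * l) = 0.8290 / (38656.3530 * 0.5500) = 3.8992e-05 mol/L
Exhaustion = (c_initial - c_final) / c_initial * 100 = (7.2104e-05 - 3.8992e-05) / 7.2104e-05 * 100 = 45.9230 %


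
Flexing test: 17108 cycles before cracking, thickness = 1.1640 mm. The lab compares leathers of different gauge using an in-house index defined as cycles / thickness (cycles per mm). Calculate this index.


Formula: Index = cycles / thickness
Substituting: Index = 17108 / 1.1640
Result: 14697.5945 cycles/mm


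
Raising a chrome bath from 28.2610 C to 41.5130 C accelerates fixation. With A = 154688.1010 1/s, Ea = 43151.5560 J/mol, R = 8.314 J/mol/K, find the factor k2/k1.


T1 = 28.2610 + 273.15 = 301.4110 K; T2 = 41.5130 + 273.15 = 314.6630 K
k1 = A * exp(-Ea/(R*T1)) = 154688.1010 * exp(-43151.5560/(8.314*301.4110)) = 0.00514051 1/s
k2 = A * exp(-Ea/(R*T2)) = 154688.1010 * exp(-43151.5560/(8.314*314.6630)) = 0.010616 1/s
k2/k1 = 0.010616 / 0.00514051 = 2.0652


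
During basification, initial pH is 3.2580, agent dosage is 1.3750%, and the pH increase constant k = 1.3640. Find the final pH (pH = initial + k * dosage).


Formula: pH_final = pH_initial + k * base_pct
Substituting: pH_final = 3.2580 + 1.3640 * 1.3750
Result: 5.1335


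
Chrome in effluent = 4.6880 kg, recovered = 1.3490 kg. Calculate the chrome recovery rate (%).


Formula: Recovery = recovered / input * 100
Substituting: Recovery = 1.3490 / 4.6880 * 100
Result: 28.7756 %


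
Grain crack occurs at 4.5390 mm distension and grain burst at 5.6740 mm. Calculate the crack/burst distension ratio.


Formula: Ratio = crack / burst
Substituting: Ratio = 4.5390 / 5.6740
Result: 0.8000


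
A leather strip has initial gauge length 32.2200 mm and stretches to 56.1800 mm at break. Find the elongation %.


Formula: Elongation = (Lf - L0) / L0 * 100
Substituting: Elongation = (56.1800 - 32.2200) / 32.2200 * 100
Result: 74.3637 %


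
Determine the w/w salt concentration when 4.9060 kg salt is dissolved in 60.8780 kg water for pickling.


Formula: Conc = salt / (water + salt) * 100
Substituting: Conc = 4.9060 / (60.8780 + 4.9060) * 100
Result: 7.4577 %


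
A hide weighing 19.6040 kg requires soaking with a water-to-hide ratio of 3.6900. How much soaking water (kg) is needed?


Formula: Water = hide_weight * ratio
Substituting: Water = 19.6040 * 3.6900
Result: 72.3388 kg


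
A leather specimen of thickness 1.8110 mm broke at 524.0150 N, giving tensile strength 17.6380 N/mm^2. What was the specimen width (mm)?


Formula: w = F / (TS * t)
Substituting: w = 524.0150 / (17.6380 * 1.8110)
Result: 16.4050 mm


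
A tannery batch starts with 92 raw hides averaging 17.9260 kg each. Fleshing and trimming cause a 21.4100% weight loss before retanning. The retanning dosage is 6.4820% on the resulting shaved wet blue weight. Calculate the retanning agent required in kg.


Total_raw = N * avg_wt = 92 * 17.9260 = 1649.1920 kg
Substrate = Total_raw * (1 - loss/100) = 1649.1920 * (1 - 21.4100/100) = 1296.1000 kg
Retan = Substrate * pct / 100 = 1296.1000 * 6.4820 / 100 = 84.0132 kg


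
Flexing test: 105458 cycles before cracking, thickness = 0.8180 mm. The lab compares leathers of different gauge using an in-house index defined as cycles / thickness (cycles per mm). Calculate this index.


Formula: Index = cycles / thickness
Substituting: Index = 105458 / 0.8180
Result: 128921.7604 cycles/mm


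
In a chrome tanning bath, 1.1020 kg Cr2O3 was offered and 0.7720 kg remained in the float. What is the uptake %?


Formula: Uptake = (offered - residual) / offered * 100
Substituting: Uptake = (1.1020 - 0.7720) / 1.1020 * 100
Result: 29.9456 %


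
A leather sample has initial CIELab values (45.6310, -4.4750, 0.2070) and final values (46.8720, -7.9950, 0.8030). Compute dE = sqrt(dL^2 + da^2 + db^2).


dL = 1.2410, da = -3.5200, db = 0.5960
dE = sqrt(1.2410^2 + (-3.5200)^2 + 0.5960^2) = 3.7796


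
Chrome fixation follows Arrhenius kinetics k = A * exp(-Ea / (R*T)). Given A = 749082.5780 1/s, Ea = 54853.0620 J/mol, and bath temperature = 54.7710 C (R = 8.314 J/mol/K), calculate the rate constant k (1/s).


T_K = T_C + 273.15 = 54.7710 + 273.15 = 327.9210 K
exponent = -Ea / (R * T_K) = -54853.0620 / (8.314 * 327.9210) = -20.1197
k = A * exp(exponent) = 749082.5780 * exp(-20.1197) = 0.00136979 1/s


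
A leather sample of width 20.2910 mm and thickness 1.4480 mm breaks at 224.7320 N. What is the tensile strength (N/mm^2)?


Formula: TS = force / (width * thickness)
Substituting: TS = 224.7320 / (20.2910 * 1.4480)
Result: 7.6488 N/mm^2


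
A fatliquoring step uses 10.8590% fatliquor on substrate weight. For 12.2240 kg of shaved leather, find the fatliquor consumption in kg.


Formula: Fat = substrate * pct / 100
Substituting: Fat = 12.2240 * 10.8590 / 100
Result: 1.3274 kg


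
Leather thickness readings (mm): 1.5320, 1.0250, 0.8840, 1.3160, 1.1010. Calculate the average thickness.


Formula: Average = sum / n
Substituting: Average = 5.8580 / 5
Result: 1.1716 mm


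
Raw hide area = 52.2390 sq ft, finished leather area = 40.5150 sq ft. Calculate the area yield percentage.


Formula: Yield = finished / raw * 100
Substituting: Yield = 40.5150 / 52.2390 * 100
Result: 77.5570 %


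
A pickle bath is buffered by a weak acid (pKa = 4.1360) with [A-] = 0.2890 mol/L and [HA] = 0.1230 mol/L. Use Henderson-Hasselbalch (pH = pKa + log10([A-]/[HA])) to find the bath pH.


ratio = [A-] / [HA] = 0.2890 / 0.1230 = 2.3496
log10(ratio) = 0.3710
pH = pKa + log10(ratio) = 4.1360 + 0.3710 = 4.5070


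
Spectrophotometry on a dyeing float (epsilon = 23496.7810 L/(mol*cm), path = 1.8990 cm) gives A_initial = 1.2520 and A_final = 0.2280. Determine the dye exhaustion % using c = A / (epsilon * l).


c_initial = A_i / (epsilon * l) = 1.2520 / (23496.7810 * 1.8990) = 2.8059e-05 mol/L
c_final = A_f / (epsilon * l) = 0.2280 / (23496.7810 * 1.8990) = 5.1098e-06 mol/L
Exhaustion = (c_initial - c_final) / c_initial * 100 = (2.8059e-05 - 5.1098e-06) / 2.8059e-05 * 100 = 81.7891 %


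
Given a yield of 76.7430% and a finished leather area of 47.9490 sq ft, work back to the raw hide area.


Formula: raw = finished * 100 / yield
Substituting: raw = 47.9490 * 100 / 76.7430
Result: 62.4800 sq ft


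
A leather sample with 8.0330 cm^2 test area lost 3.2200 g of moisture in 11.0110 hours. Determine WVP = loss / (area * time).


Formula: WVP = loss / (area * time)
Substituting: WVP = 3.2200 / (8.0330 * 11.0110)
Result: 0.0364042 g/(cm^2*hr)


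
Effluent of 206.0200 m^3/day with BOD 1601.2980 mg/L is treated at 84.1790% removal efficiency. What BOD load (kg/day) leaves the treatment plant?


Load_in = volume * conc / 1000 = 206.0200 * 1601.2980 / 1000 = 329.8994 kg/day
Removed = Load_in * eff / 100 = 329.8994 * 84.1790 / 100 = 277.7060 kg/day
Load_out = Load_in - Removed = 329.8994 - 277.7060 = 52.1934 kg/day


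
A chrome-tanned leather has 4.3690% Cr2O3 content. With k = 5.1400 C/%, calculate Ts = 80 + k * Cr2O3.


Formula: Ts = 80 + k * Cr2O3
Substituting: Ts = 80 + 5.1400 * 4.3690
Result: 102.4567 C


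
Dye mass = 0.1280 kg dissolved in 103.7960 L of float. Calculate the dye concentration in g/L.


Formula: Conc = dye_mass(kg) / volume(L) * 1000
Substituting: Conc = 0.1280 / 103.7960 * 1000
Result: 1.2332 g/L


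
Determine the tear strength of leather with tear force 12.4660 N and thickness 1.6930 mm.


Formula: Tear strength = force / thickness
Substituting: Tear strength = 12.4660 / 1.6930
Result: 7.3633 N/mm


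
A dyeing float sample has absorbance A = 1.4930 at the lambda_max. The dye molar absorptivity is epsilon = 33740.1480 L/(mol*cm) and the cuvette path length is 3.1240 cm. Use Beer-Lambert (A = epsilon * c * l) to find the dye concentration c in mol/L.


Formula: c = A / (epsilon * l)
Substituting: c = 1.4930 / (33740.1480 * 3.1240)
Result: 1.4165e-05 mol/L


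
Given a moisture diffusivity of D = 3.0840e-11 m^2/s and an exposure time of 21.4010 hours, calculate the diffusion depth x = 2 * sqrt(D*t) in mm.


t = 21.4010 hr * 3600 = 77043.6000 s
D * t = 3.0840e-11 * 77043.6000 = 2.3760e-06
x = 2 * sqrt(D*t) = 2 * sqrt(2.3760e-06) = 0.00308287 m = 3.0829 mm


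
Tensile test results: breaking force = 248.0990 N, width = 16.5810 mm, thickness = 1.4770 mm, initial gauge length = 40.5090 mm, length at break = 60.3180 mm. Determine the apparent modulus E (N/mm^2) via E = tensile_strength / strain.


TS = F / (w * t) = 248.0990 / (16.5810 * 1.4770) = 10.1306 N/mm^2
strain = (Lf - L0) / L0 = (60.3180 - 40.5090) / 40.5090 = 0.4890
E = TS / strain = 10.1306 / 0.4890 = 20.7168 N/mm^2


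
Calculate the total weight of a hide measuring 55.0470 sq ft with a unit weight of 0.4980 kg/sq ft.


Formula: Weight = area * weight_per_sqft
Substituting: Weight = 55.0470 * 0.4980
Result: 27.4134 kg


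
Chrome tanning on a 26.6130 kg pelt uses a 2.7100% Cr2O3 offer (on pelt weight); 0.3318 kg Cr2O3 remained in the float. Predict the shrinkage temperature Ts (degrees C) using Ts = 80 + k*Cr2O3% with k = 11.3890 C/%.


Offered = pelt * offer_pct / 100 = 26.6130 * 2.7100 / 100 = 0.7212 kg
Uptake = offered - residual = 0.7212 - 0.3318 = 0.3894 kg
Cr2O3% on pelt = uptake / pelt * 100 = 0.3894 / 26.6130 * 100 = 1.4632 %
Ts = 80 + k * Cr2O3% = 80 + 11.3890 * 1.4632 = 96.6649 C


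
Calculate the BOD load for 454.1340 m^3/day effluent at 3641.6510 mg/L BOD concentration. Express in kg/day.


Formula: BOD_load = volume * conc / 1000
Substituting: BOD_load = 454.1340 * 3641.6510 / 1000
Result: 1653.7975 kg/day


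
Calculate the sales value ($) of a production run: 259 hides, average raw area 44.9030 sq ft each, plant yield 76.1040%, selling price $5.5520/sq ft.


Raw_total = N * avg_area = 259 * 44.9030 = 11629.8770 sq ft
Finished = Raw_total * yield / 100 = 11629.8770 * 76.1040 / 100 = 8850.8016 sq ft
Value = Finished * price = 8850.8016 * 5.5520 = 49139.6504 $


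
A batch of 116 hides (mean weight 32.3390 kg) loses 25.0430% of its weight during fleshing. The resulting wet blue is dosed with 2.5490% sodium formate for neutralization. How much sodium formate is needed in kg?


Total_raw = N * avg_wt = 116 * 32.3390 = 3751.3240 kg
Substrate = Total_raw * (1 - loss/100) = 3751.3240 * (1 - 25.0430/100) = 2811.8799 kg
Neutralizer = Substrate * pct / 100 = 2811.8799 * 2.5490 / 100 = 71.6748 kg


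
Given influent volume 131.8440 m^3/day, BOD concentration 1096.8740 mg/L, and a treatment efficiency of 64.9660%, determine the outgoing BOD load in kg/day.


Load_in = volume * conc / 1000 = 131.8440 * 1096.8740 / 1000 = 144.6163 kg/day
Removed = Load_in * eff / 100 = 144.6163 * 64.9660 / 100 = 93.9514 kg/day
Load_out = Load_in - Removed = 144.6163 - 93.9514 = 50.6649 kg/day


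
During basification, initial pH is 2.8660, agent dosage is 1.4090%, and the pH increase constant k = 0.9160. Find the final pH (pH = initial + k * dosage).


Formula: pH_final = pH_initial + k * base_pct
Substituting: pH_final = 2.8660 + 0.9160 * 1.4090
Result: 4.1566


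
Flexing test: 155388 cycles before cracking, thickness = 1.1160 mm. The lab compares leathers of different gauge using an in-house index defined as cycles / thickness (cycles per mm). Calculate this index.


Formula: Index = cycles / thickness
Substituting: Index = 155388 / 1.1160
Result: 139236.5591 cycles/mm


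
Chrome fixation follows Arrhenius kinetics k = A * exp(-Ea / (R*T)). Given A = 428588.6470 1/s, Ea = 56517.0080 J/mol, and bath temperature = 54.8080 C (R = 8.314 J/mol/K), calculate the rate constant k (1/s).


T_K = T_C + 273.15 = 54.8080 + 273.15 = 327.9580 K
exponent = -Ea / (R * T_K) = -56517.0080 / (8.314 * 327.9580) = -20.7277
k = A * exp(exponent) = 428588.6470 * exp(-20.7277) = 4.2670e-04 1/s


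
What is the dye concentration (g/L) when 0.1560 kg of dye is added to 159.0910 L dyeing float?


Formula: Conc = dye_mass(kg) / volume(L) * 1000
Substituting: Conc = 0.1560 / 159.0910 * 1000
Result: 0.9806 g/L


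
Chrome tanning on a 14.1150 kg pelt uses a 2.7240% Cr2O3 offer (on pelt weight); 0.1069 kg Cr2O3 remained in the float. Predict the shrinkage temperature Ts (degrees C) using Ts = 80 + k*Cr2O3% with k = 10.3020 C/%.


Offered = pelt * offer_pct / 100 = 14.1150 * 2.7240 / 100 = 0.3845 kg
Uptake = offered - residual = 0.3845 - 0.1069 = 0.2776 kg
Cr2O3% on pelt = uptake / pelt * 100 = 0.2776 / 14.1150 * 100 = 1.9666 %
Ts = 80 + k * Cr2O3% = 80 + 10.3020 * 1.9666 = 100.2604 C


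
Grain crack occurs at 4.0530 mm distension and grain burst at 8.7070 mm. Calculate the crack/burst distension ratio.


Formula: Ratio = crack / burst
Substituting: Ratio = 4.0530 / 8.7070
Result: 0.4655


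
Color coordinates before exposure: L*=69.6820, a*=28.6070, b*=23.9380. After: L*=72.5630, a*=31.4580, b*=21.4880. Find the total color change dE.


dL = 2.8810, da = 2.8510, db = -2.4500
dE = sqrt(2.8810^2 + 2.8510^2 + (-2.4500)^2) = 4.7361


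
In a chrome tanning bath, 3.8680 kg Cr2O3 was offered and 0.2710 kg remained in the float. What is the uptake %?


Formula: Uptake = (offered - residual) / offered * 100
Substituting: Uptake = (3.8680 - 0.2710) / 3.8680 * 100
Result: 92.9938 %


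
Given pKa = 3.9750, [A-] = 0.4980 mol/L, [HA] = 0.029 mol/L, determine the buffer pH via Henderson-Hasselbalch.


ratio = [A-] / [HA] = 0.4980 / 0.029 = 17.1724
log10(ratio) = 1.2348
pH = pKa + log10(ratio) = 3.9750 + 1.2348 = 5.2098


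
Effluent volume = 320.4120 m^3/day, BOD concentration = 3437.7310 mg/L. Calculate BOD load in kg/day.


Formula: BOD_load = volume * conc / 1000
Substituting: BOD_load = 320.4120 * 3437.7310 / 1000
Result: 1101.4903 kg/day


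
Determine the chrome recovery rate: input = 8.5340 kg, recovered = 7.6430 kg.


Formula: Recovery = recovered / input * 100
Substituting: Recovery = 7.6430 / 8.5340 * 100
Result: 89.5594 %


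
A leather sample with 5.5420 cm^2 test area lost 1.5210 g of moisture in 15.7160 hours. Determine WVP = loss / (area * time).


Formula: WVP = loss / (area * time)
Substituting: WVP = 1.5210 / (5.5420 * 15.7160)
Result: 0.0174631 g/(cm^2*hr)


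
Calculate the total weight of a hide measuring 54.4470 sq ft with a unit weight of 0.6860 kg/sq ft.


Formula: Weight = area * weight_per_sqft
Substituting: Weight = 54.4470 * 0.6860
Result: 37.3506 kg


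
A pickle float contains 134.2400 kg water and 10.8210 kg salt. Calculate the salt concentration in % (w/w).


Formula: Conc = salt / (water + salt) * 100
Substituting: Conc = 10.8210 / (134.2400 + 10.8210) * 100
Result: 7.4596 %


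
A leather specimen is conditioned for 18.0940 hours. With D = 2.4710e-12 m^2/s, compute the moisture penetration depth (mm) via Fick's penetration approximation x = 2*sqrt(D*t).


t = 18.0940 hr * 3600 = 65138.4000 s
D * t = 2.4710e-12 * 65138.4000 = 1.6096e-07
x = 2 * sqrt(D*t) = 2 * sqrt(1.6096e-07) = 8.0239e-04 m = 0.8024 mm


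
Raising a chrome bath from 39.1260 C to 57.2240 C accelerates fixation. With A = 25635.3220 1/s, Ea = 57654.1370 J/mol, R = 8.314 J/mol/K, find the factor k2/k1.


T1 = 39.1260 + 273.15 = 312.2760 K; T2 = 57.2240 + 273.15 = 330.3740 K
k1 = A * exp(-Ea/(R*T1)) = 25635.3220 * exp(-57654.1370/(8.314*312.2760)) = 5.8162e-06 1/s
k2 = A * exp(-Ea/(R*T2)) = 25635.3220 * exp(-57654.1370/(8.314*330.3740)) = 1.9631e-05 1/s
k2/k1 = 1.9631e-05 / 5.8162e-06 = 3.3753


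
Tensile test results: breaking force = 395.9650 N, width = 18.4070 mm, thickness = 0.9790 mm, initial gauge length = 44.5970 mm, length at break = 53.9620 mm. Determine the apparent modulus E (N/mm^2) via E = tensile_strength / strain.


TS = F / (w * t) = 395.9650 / (18.4070 * 0.9790) = 21.9731 N/mm^2
strain = (Lf - L0) / L0 = (53.9620 - 44.5970) / 44.5970 = 0.2100
E = TS / strain = 21.9731 / 0.2100 = 104.6379 N/mm^2


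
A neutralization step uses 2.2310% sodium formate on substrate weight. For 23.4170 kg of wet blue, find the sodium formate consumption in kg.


Formula: Neutralizer = substrate * pct / 100
Substituting: Neutralizer = 23.4170 * 2.2310 / 100
Result: 0.5224 kg


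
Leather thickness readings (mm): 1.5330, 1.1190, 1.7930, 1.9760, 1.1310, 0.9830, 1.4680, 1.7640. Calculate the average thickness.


Formula: Average = sum / n
Substituting: Average = 11.7670 / 8
Result: 1.4709 mm


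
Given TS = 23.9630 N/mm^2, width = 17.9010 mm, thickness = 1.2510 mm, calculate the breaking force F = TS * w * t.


Formula: F = TS * w * t
Substituting: F = 23.9630 * 17.9010 * 1.2510
Result: 536.6310 N


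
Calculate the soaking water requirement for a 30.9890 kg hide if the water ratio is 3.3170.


Formula: Water = hide_weight * ratio
Substituting: Water = 30.9890 * 3.3170
Result: 102.7905 kg


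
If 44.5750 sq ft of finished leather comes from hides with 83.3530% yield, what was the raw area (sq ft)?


Formula: raw = finished * 100 / yield
Substituting: raw = 44.5750 * 100 / 83.3530
Result: 53.4774 sq ft


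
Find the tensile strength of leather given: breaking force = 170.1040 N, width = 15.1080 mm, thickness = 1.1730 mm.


Formula: TS = force / (width * thickness)
Substituting: TS = 170.1040 / (15.1080 * 1.1730)
Result: 9.5986 N/mm^2


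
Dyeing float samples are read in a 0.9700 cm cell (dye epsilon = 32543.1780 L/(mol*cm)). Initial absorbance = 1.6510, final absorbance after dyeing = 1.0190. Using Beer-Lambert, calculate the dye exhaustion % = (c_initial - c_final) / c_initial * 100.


c_initial = A_i / (epsilon * l) = 1.6510 / (32543.1780 * 0.9700) = 5.2302e-05 mol/L
c_final = A_f / (epsilon * l) = 1.0190 / (32543.1780 * 0.9700) = 3.2281e-05 mol/L
Exhaustion = (c_initial - c_final) / c_initial * 100 = (5.2302e-05 - 3.2281e-05) / 5.2302e-05 * 100 = 38.2798 %


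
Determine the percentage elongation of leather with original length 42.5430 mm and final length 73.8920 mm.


Formula: Elongation = (Lf - L0) / L0 * 100
Substituting: Elongation = (73.8920 - 42.5430) / 42.5430 * 100
Result: 73.6878 %


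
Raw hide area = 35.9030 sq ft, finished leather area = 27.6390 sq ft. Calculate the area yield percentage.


Formula: Yield = finished / raw * 100
Substituting: Yield = 27.6390 / 35.9030 * 100
Result: 76.9824 %


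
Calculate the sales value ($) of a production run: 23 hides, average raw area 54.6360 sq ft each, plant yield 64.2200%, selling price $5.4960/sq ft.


Raw_total = N * avg_area = 23 * 54.6360 = 1256.6280 sq ft
Finished = Raw_total * yield / 100 = 1256.6280 * 64.2200 / 100 = 807.0065 sq ft
Value = Finished * price = 807.0065 * 5.4960 = 4435.3077 $


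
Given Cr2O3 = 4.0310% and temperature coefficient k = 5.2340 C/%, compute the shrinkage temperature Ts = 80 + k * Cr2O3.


Formula: Ts = 80 + k * Cr2O3
Substituting: Ts = 80 + 5.2340 * 4.0310
Result: 101.0983 C


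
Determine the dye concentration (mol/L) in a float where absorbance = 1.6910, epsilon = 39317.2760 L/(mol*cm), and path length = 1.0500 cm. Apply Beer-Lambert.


Formula: c = A / (epsilon * l)
Substituting: c = 1.6910 / (39317.2760 * 1.0500)
Result: 4.0961e-05 mol/L


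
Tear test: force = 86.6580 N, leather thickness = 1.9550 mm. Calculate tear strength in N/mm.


Formula: Tear strength = force / thickness
Substituting: Tear strength = 86.6580 / 1.9550
Result: 44.3263 N/mm


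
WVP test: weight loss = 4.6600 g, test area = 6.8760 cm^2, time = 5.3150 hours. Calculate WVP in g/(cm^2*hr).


Formula: WVP = loss / (area * time)
Substituting: WVP = 4.6600 / (6.8760 * 5.3150)
Result: 0.1275 g/(cm^2*hr)


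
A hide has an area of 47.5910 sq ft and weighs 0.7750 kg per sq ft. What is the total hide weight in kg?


Formula: Weight = area * weight_per_sqft
Substituting: Weight = 47.5910 * 0.7750
Result: 36.8830 kg


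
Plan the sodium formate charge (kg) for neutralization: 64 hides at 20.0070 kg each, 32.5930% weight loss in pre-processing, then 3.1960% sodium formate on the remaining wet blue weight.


Total_raw = N * avg_wt = 64 * 20.0070 = 1280.4480 kg
Substrate = Total_raw * (1 - loss/100) = 1280.4480 * (1 - 32.5930/100) = 863.1116 kg
Neutralizer = Substrate * pct / 100 = 863.1116 * 3.1960 / 100 = 27.5850 kg


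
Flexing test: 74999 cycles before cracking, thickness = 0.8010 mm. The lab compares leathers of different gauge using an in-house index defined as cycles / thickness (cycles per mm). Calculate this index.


Formula: Index = cycles / thickness
Substituting: Index = 74999 / 0.8010
Result: 93631.7104 cycles/mm


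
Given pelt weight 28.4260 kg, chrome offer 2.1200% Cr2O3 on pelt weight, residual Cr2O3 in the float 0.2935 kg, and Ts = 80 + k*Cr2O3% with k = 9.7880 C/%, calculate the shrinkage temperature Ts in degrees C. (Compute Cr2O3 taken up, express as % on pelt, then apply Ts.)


Offered = pelt * offer_pct / 100 = 28.4260 * 2.1200 / 100 = 0.6026 kg
Uptake = offered - residual = 0.6026 - 0.2935 = 0.3091 kg
Cr2O3% on pelt = uptake / pelt * 100 = 0.3091 / 28.4260 * 100 = 1.0875 %
Ts = 80 + k * Cr2O3% = 80 + 9.7880 * 1.0875 = 90.6444 C


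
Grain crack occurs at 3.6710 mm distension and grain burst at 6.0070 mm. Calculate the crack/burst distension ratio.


Formula: Ratio = crack / burst
Substituting: Ratio = 3.6710 / 6.0070
Result: 0.6111


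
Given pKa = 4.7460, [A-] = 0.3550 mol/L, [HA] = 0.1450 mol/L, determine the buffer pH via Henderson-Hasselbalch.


ratio = [A-] / [HA] = 0.3550 / 0.1450 = 2.4483
log10(ratio) = 0.3889
pH = pKa + log10(ratio) = 4.7460 + 0.3889 = 5.1349


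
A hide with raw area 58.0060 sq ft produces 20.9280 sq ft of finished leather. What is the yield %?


Formula: Yield = finished / raw * 100
Substituting: Yield = 20.9280 / 58.0060 * 100
Result: 36.0790 %


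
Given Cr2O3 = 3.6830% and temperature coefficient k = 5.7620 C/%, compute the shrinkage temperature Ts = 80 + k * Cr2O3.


Formula: Ts = 80 + k * Cr2O3
Substituting: Ts = 80 + 5.7620 * 3.6830
Result: 101.2214 C


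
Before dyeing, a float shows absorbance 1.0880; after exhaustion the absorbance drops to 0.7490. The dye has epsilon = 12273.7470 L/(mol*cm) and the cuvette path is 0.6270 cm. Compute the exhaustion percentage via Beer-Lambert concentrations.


c_initial = A_i / (epsilon * l) = 1.0880 / (12273.7470 * 0.6270) = 1.4138e-04 mol/L
c_final = A_f / (epsilon * l) = 0.7490 / (12273.7470 * 0.6270) = 9.7328e-05 mol/L
Exhaustion = (c_initial - c_final) / c_initial * 100 = (1.4138e-04 - 9.7328e-05) / 1.4138e-04 * 100 = 31.1581 %


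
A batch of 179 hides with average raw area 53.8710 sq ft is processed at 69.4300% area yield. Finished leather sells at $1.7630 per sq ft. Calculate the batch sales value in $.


Raw_total = N * avg_area = 179 * 53.8710 = 9642.9090 sq ft
Finished = Raw_total * yield / 100 = 9642.9090 * 69.4300 / 100 = 6695.0717 sq ft
Value = Finished * price = 6695.0717 * 1.7630 = 11803.4114 $


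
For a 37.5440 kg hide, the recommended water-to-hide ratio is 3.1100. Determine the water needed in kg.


Formula: Water = hide_weight * ratio
Substituting: Water = 37.5440 * 3.1100
Result: 116.7618 kg


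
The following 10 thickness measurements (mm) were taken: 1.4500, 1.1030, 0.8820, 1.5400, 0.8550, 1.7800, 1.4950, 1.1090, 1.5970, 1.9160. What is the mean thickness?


Formula: Average = sum / n
Substituting: Average = 13.7270 / 10
Result: 1.3727 mm


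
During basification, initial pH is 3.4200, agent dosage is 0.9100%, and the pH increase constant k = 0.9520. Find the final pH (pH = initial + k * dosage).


Formula: pH_final = pH_initial + k * base_pct
Substituting: pH_final = 3.4200 + 0.9520 * 0.9100
Result: 4.2863


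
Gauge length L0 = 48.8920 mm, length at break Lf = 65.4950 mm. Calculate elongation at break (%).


Formula: Elongation = (Lf - L0) / L0 * 100
Substituting: Elongation = (65.4950 - 48.8920) / 48.8920 * 100
Result: 33.9585 %


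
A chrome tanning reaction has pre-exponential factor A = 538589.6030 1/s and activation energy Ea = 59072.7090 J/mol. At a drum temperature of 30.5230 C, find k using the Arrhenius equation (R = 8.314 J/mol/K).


T_K = T_C + 273.15 = 30.5230 + 273.15 = 303.6730 K
exponent = -Ea / (R * T_K) = -59072.7090 / (8.314 * 303.6730) = -23.3976
k = A * exp(exponent) = 538589.6030 * exp(-23.3976) = 3.7138e-05 1/s


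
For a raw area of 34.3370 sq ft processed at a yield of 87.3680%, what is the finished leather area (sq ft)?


Formula: finished = raw * yield / 100
Substituting: finished = 34.3370 * 87.3680 / 100
Result: 29.9996 sq ft


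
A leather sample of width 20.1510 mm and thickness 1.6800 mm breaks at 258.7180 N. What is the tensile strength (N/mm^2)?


Formula: TS = force / (width * thickness)
Substituting: TS = 258.7180 / (20.1510 * 1.6800)
Result: 7.6422 N/mm^2


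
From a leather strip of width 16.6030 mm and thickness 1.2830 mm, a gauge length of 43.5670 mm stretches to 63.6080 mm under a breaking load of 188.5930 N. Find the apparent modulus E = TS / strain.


TS = F / (w * t) = 188.5930 / (16.6030 * 1.2830) = 8.8534 N/mm^2
strain = (Lf - L0) / L0 = (63.6080 - 43.5670) / 43.5670 = 0.4600
E = TS / strain = 8.8534 / 0.4600 = 19.2464 N/mm^2


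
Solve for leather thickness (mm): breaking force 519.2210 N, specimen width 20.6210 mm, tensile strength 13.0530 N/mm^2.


Formula: t = F / (TS * w)
Substituting: t = 519.2210 / (13.0530 * 20.6210)
Result: 1.9290 mm


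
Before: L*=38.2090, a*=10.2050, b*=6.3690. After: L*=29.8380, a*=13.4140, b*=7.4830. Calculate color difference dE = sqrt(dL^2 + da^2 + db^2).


dL = -8.3710, da = 3.2090, db = 1.1140
dE = sqrt((-8.3710)^2 + 3.2090^2 + 1.1140^2) = 9.0340


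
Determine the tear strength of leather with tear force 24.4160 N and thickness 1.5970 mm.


Formula: Tear strength = force / thickness
Substituting: Tear strength = 24.4160 / 1.5970
Result: 15.2887 N/mm


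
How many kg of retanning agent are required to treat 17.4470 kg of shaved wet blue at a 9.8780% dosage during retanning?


Formula: Retan = substrate * pct / 100
Substituting: Retan = 17.4470 * 9.8780 / 100
Result: 1.7234 kg


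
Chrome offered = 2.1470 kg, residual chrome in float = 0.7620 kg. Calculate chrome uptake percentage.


Formula: Uptake = (offered - residual) / offered * 100
Substituting: Uptake = (2.1470 - 0.7620) / 2.1470 * 100
Result: 64.5086 %


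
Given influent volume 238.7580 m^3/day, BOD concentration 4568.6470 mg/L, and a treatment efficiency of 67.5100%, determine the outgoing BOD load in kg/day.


Load_in = volume * conc / 1000 = 238.7580 * 4568.6470 / 1000 = 1090.8010 kg/day
Removed = Load_in * eff / 100 = 1090.8010 * 67.5100 / 100 = 736.3998 kg/day
Load_out = Load_in - Removed = 1090.8010 - 736.3998 = 354.4013 kg/day


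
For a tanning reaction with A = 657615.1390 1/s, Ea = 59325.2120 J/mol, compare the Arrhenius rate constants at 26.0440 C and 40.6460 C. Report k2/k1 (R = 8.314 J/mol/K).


T1 = 26.0440 + 273.15 = 299.1940 K; T2 = 40.6460 + 273.15 = 313.7960 K
k1 = A * exp(-Ea/(R*T1)) = 657615.1390 * exp(-59325.2120/(8.314*299.1940)) = 2.8863e-05 1/s
k2 = A * exp(-Ea/(R*T2)) = 657615.1390 * exp(-59325.2120/(8.314*313.7960)) = 8.7561e-05 1/s
k2/k1 = 8.7561e-05 / 2.8863e-05 = 3.0337


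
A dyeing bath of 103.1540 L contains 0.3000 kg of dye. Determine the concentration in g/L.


Formula: Conc = dye_mass(kg) / volume(L) * 1000
Substituting: Conc = 0.3000 / 103.1540 * 1000
Result: 2.9083 g/L


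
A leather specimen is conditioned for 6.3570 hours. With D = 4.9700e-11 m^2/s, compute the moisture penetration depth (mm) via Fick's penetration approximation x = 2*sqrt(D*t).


t = 6.3570 hr * 3600 = 22885.2000 s
D * t = 4.9700e-11 * 22885.2000 = 1.1374e-06
x = 2 * sqrt(D*t) = 2 * sqrt(1.1374e-06) = 0.00213297 m = 2.1330 mm


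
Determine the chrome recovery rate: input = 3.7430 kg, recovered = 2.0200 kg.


Formula: Recovery = recovered / input * 100
Substituting: Recovery = 2.0200 / 3.7430 * 100
Result: 53.9674 %


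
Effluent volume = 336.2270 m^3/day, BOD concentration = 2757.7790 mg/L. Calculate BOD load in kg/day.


Formula: BOD_load = volume * conc / 1000
Substituting: BOD_load = 336.2270 * 2757.7790 / 1000
Result: 927.2398 kg/day


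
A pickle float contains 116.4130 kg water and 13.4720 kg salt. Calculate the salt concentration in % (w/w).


Formula: Conc = salt / (water + salt) * 100
Substituting: Conc = 13.4720 / (116.4130 + 13.4720) * 100
Result: 10.3723 %


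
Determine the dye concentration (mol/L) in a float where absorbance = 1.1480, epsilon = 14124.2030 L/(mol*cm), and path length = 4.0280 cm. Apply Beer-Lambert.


Formula: c = A / (epsilon * l)
Substituting: c = 1.1480 / (14124.2030 * 4.0280)
Result: 2.0178e-05 mol/L
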